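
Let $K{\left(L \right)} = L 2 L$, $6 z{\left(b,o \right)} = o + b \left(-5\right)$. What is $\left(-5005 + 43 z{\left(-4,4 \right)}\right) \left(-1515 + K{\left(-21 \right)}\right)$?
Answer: $3059289$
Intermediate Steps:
$z{\left(b,o \right)} = - \frac{5 b}{6} + \frac{o}{6}$ ($z{\left(b,o \right)} = \frac{o + b \left(-5\right)}{6} = \frac{o - 5 b}{6} = - \frac{5 b}{6} + \frac{o}{6}$)
$K{\left(L \right)} = 2 L^{2}$ ($K{\left(L \right)} = 2 L L = 2 L^{2}$)
$\left(-5005 + 43 z{\left(-4,4 \right)}\right) \left(-1515 + K{\left(-21 \right)}\right) = \left(-5005 + 43 \left(\left(- \frac{5}{6}\right) \left(-4\right) + \frac{1}{6} \cdot 4\right)\right) \left(-1515 + 2 \left(-21\right)^{2}\right) = \left(-5005 + 43 \left(\frac{10}{3} + \frac{2}{3}\right)\right) \left(-1515 + 2 \cdot 441\right) = \left(-5005 + 43 \cdot 4\right) \left(-1515 + 882\right) = \left(-5005 + 172\right) \left(-633\right) = \left(-4833\right) \left(-633\right) = 3059289$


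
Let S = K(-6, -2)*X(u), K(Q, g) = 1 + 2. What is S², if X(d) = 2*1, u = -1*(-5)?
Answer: 36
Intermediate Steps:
K(Q, g) = 3
u = 5
X(d) = 2
S = 6 (S = 3*2 = 6)
S² = 6² = 36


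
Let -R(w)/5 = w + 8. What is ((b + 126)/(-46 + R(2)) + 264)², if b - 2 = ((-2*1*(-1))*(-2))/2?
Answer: 17665209/256 ≈ 69005.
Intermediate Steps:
R(w) = -40 - 5*w (R(w) = -5*(w + 8) = -5*(8 + w) = -40 - 5*w)
b = 0 (b = 2 + ((-2*1*(-1))*(-2))/2 = 2 + (-2*(-1)*(-2))*(½) = 2 + (2*(-2))*(½) = 2 - 4*½ = 2 - 2 = 0)
((b + 126)/(-46 + R(2)) + 264)² = ((0 + 126)/(-46 + (-40 - 5*2)) + 264)² = (126/(-46 + (-40 - 10)) + 264)² = (126/(-46 - 50) + 264)² = (126/(-96) + 264)² = (126*(-1/96) + 264)² = (-21/16 + 264)² = (4203/16)² = 17665209/256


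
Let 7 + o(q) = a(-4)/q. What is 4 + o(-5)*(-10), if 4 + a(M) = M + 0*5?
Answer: 58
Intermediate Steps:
a(M) = -4 + M (a(M) = -4 + (M + 0*5) = -4 + (M + 0) = -4 + M)
o(q) = -7 - 8/q (o(q) = -7 + (-4 - 4)/q = -7 - 8/q)
4 + o(-5)*(-10) = 4 + (-7 - 8/(-5))*(-10) = 4 + (-7 - 8*(-⅕))*(-10) = 4 + (-7 + 8/5)*(-10) = 4 - 27/5*(-10) = 4 + 54 = 58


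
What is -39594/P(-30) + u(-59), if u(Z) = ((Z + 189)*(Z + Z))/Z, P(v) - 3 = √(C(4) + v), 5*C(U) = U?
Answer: -544250/191 + 39594*I*√730/191 ≈ -2849.5 + 5600.9*I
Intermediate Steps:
C(U) = U/5
P(v) = 3 + √(⅘ + v) (P(v) = 3 + √((⅕)*4 + v) = 3 + √(⅘ + v))
u(Z) = 378 + 2*Z (u(Z) = ((189 + Z)*(2*Z))/Z = (2*Z*(189 + Z))/Z = 378 + 2*Z)
-39594/P(-30) + u(-59) = -39594/(3 + √(20 + 25*(-30))/5) + (378 + 2*(-59)) = -39594/(3 + √(20 - 750)/5) + (378 - 118) = -39594/(3 + √(-730)/5) + 260 = -39594/(3 + (I*√730)/5) + 260 = -39594/(3 + I*√730/5) + 260 = 260 - 39594/(3 + I*√730/5)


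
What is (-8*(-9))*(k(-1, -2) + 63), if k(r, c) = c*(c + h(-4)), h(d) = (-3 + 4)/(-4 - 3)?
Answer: 33912/7 ≈ 4844.6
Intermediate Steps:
h(d) = -⅐ (h(d) = 1/(-7) = 1*(-⅐) = -⅐)
k(r, c) = c*(-⅐ + c) (k(r, c) = c*(c - ⅐) = c*(-⅐ + c))
(-8*(-9))*(k(-1, -2) + 63) = (-8*(-9))*(-2*(-⅐ - 2) + 63) = 72*(-2*(-15/7) + 63) = 72*(30/7 + 63) = 72*(471/7) = 33912/7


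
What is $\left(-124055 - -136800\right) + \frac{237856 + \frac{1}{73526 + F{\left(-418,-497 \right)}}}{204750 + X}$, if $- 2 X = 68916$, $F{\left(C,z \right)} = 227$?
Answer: $\frac{160088954783189}{12559545876} \approx 12746.0$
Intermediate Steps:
$X = -34458$ ($X = \left(- \frac{1}{2}\right) 68916 = -34458$)
$\left(-124055 - -136800\right) + \frac{237856 + \frac{1}{73526 + F{\left(-418,-497 \right)}}}{204750 + X} = \left(-124055 - -136800\right) + \frac{237856 + \frac{1}{73526 + 227}}{204750 - 34458} = \left(-124055 + 136800\right) + \frac{237856 + \frac{1}{73753}}{170292} = 12745 + \left(237856 + \frac{1}{73753}\right) \frac{1}{170292} = 12745 + \frac{17542593569}{73753} \cdot \frac{1}{170292} = 12745 + \frac{17542593569}{12559545876} = \frac{160088954783189}{12559545876}$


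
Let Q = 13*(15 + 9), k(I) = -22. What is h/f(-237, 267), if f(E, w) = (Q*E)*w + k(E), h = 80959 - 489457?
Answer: 204249/9871535 ≈ 0.020691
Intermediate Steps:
h = -408498
Q = 312 (Q = 13*24 = 312)
f(E, w) = -22 + 312*E*w (f(E, w) = (312*E)*w - 22 = 312*E*w - 22 = -22 + 312*E*w)
h/f(-237, 267) = -408498/(-22 + 312*(-237)*267) = -408498/(-22 - 19743048) = -408498/(-19743070) = -408498*(-1/19743070) = 204249/9871535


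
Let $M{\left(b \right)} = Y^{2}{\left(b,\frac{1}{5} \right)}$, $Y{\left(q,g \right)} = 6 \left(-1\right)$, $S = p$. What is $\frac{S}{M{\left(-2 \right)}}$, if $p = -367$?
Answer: $- \frac{367}{36} \approx -10.194$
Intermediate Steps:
$S = -367$
$Y{\left(q,g \right)} = -6$
$M{\left(b \right)} = 36$ ($M{\left(b \right)} = \left(-6\right)^{2} = 36$)
$\frac{S}{M{\left(-2 \right)}} = - \frac{367}{36}$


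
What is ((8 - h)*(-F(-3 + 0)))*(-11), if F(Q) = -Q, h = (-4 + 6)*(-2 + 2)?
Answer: 264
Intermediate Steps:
h = 0 (h = 2*0 = 0)
((8 - h)*(-F(-3 + 0)))*(-11) = ((8 - 1*0)*(-(-1)*(-3 + 0)))*(-11) = ((8 + 0)*(-(-1)*(-3)))*(-11) = (8*(-1*3))*(-11) = (8*(-3))*(-11) = -24*(-11) = 264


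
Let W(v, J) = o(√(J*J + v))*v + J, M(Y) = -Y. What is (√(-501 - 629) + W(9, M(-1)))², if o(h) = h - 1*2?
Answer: (-17 + 9*√10 + I*√1130)² ≈ -998.66 + 770.5*I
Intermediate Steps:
o(h) = -2 + h (o(h) = h - 2 = -2 + h)
W(v, J) = J + v*(-2 + √(v + J²)) (W(v, J) = (-2 + √(J*J + v))*v + J = (-2 + √(J² + v))*v + J = (-2 + √(v + J²))*v + J = v*(-2 + √(v + J²)) + J = J + v*(-2 + √(v + J²)))
(√(-501 - 629) + W(9, M(-1)))² = (√(-501 - 629) + (-1*(-1) + 9*(-2 + √(9 + (-1*(-1))²))))² = (√(-1130) + (1 + 9*(-2 + √(9 + 1²))))² = (I*√1130 + (1 + 9*(-2 + √(9 + 1))))² = (I*√1130 + (1 + 9*(-2 + √10)))² = (I*√1130 + (1 + (-18 + 9*√10)))² = (I*√1130 + (-17 + 9*√10))² = (-17 + 9*√10 + I*√1130)²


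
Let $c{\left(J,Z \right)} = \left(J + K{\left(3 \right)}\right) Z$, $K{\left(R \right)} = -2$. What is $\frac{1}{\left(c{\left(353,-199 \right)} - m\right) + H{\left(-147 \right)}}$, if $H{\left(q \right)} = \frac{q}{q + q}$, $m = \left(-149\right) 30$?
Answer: $- \frac{2}{130757} \approx -1.5296 \cdot 10^{-5}$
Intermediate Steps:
$m = -4470$
$c{\left(J,Z \right)} = Z \left(-2 + J\right)$ ($c{\left(J,Z \right)} = \left(J - 2\right) Z = \left(-2 + J\right) Z = Z \left(-2 + J\right)$)
$H{\left(q \right)} = \frac{1}{2}$ ($H{\left(q \right)} = \frac{q}{2 q} = q \frac{1}{2 q} = \frac{1}{2}$)
$\frac{1}{\left(c{\left(353,-199 \right)} - m\right) + H{\left(-147 \right)}} = \frac{1}{\left(- 199 \left(-2 + 353\right) - -4470\right) + \frac{1}{2}} = \frac{1}{\left(\left(-199\right) 351 + 4470\right) + \frac{1}{2}} = \frac{1}{\left(-69849 + 4470\right) + \frac{1}{2}} = \frac{1}{-65379 + \frac{1}{2}} = \frac{1}{- \frac{130757}{2}} = - \frac{2}{130757}$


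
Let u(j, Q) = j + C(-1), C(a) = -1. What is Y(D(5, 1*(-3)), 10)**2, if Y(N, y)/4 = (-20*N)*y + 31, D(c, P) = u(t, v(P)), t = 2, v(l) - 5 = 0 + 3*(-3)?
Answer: 456976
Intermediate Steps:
v(l) = -4 (v(l) = 5 + (0 + 3*(-3)) = 5 + (0 - 9) = 5 - 9 = -4)
u(j, Q) = -1 + j (u(j, Q) = j - 1 = -1 + j)
D(c, P) = 1 (D(c, P) = -1 + 2 = 1)
Y(N, y) = 124 - 80*N*y (Y(N, y) = 4*((-20*N)*y + 31) = 4*(-20*N*y + 31) = 4*(31 - 20*N*y) = 124 - 80*N*y)
Y(D(5, 1*(-3)), 10)**2 = (124 - 80*1*10)**2 = (124 - 800)**2 = (-676)**2 = 456976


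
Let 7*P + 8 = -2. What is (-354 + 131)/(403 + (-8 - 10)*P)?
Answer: -1561/3001 ≈ -0.52016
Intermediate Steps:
P = -10/7 (P = -8/7 + (1/7)*(-2) = -8/7 - 2/7 = -10/7 ≈ -1.4286)
(-354 + 131)/(403 + (-8 - 10)*P) = (-354 + 131)/(403 + (-8 - 10)*(-10/7)) = -223/(403 - 18*(-10/7)) = -223/(403 + 180/7) = -223/3001/7 = -223*7/3001 = -1561/3001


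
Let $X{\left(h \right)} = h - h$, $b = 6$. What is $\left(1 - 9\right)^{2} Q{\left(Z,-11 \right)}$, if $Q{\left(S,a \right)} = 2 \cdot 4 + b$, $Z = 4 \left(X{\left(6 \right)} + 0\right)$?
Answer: $896$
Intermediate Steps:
$X{\left(h \right)} = 0$
$Z = 0$ ($Z = 4 \left(0 + 0\right) = 4 \cdot 0 = 0$)
$Q{\left(S,a \right)} = 14$ ($Q{\left(S,a \right)} = 2 \cdot 4 + 6 = 8 + 6 = 14$)
$\left(1 - 9\right)^{2} Q{\left(Z,-11 \right)} = \left(1 - 9\right)^{2} \cdot 14 = \left(-8\right)^{2} \cdot 14 = 64 \cdot 14 = 896$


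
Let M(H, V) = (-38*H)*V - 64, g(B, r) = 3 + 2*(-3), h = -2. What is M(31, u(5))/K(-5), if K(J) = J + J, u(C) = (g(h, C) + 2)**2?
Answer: 621/5 ≈ 124.20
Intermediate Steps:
g(B, r) = -3 (g(B, r) = 3 - 6 = -3)
u(C) = 1 (u(C) = (-3 + 2)**2 = (-1)**2 = 1)
M(H, V) = -64 - 38*H*V (M(H, V) = -38*H*V - 64 = -64 - 38*H*V)
K(J) = 2*J
M(31, u(5))/K(-5) = (-64 - 38*31*1)/((2*(-5))) = (-64 - 1178)/(-10) = -1242*(-1/10) = 621/5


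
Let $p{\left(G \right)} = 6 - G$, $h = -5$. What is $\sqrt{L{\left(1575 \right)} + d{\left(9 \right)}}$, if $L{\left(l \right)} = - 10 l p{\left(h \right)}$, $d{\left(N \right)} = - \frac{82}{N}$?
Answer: $\frac{2 i \sqrt{389833}}{3} \approx 416.24 i$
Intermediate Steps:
$L{\left(l \right)} = - 110 l$ ($L{\left(l \right)} = - 10 l \left(6 - -5\right) = - 10 l \left(6 + 5\right) = - 10 l 11 = - 110 l$)
$\sqrt{L{\left(1575 \right)} + d{\left(9 \right)}} = \sqrt{\left(-110\right) 1575 - \frac{82}{9}} = \sqrt{-173250 - \frac{82}{9}} = \sqrt{- \frac{1559332}{9}} = \frac{2 i \sqrt{389833}}{3}$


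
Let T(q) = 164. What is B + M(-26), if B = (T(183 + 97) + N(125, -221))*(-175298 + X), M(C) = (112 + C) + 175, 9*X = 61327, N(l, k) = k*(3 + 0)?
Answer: 756663494/9 ≈ 8.4074e+7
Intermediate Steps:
N(l, k) = 3*k (N(l, k) = k*3 = 3*k)
X = 61327/9 (X = (⅑)*61327 = 61327/9 ≈ 6814.1)
M(C) = 287 + C
B = 756661145/9 (B = (164 + 3*(-221))*(-175298 + 61327/9) = (164 - 663)*(-1516355/9) = -499*(-1516355/9) = 756661145/9 ≈ 8.4073e+7)
B + M(-26) = 756661145/9 + (287 - 26) = 756661145/9 + 261 = 756663494/9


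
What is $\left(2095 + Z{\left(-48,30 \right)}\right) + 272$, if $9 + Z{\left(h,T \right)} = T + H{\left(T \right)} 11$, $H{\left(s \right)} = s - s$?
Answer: $2388$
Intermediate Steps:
$H{\left(s \right)} = 0$
$Z{\left(h,T \right)} = -9 + T$ ($Z{\left(h,T \right)} = -9 + \left(T + 0 \cdot 11\right) = -9 + \left(T + 0\right) = -9 + T$)
$\left(2095 + Z{\left(-48,30 \right)}\right) + 272 = \left(2095 + \left(-9 + 30\right)\right) + 272 = \left(2095 + 21\right) + 272 = 2116 + 272 = 2388$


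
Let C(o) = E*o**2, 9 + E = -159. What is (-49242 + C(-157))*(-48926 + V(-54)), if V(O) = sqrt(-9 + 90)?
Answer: 204975633258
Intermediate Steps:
E = -168 (E = -9 - 159 = -168)
V(O) = 9 (V(O) = sqrt(81) = 9)
C(o) = -168*o**2
(-49242 + C(-157))*(-48926 + V(-54)) = (-49242 - 168*(-157)**2)*(-48926 + 9) = (-49242 - 168*24649)*(-48917) = (-49242 - 4141032)*(-48917) = -4190274*(-48917) = 204975633258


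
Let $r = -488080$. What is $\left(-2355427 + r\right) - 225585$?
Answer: $-3069092$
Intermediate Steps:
$\left(-2355427 + r\right) - 225585 = \left(-2355427 - 488080\right) - 225585 = -2843507 - 225585 = -3069092$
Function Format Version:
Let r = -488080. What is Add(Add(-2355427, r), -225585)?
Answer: -3069092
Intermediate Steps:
Add(Add(-2355427, r), -225585) = Add(Add(-2355427, -488080), -225585) = Add(-2843507, -225585) = -3069092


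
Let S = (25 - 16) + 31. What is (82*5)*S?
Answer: 16400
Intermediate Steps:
S = 40 (S = 9 + 31 = 40)
(82*5)*S = (82*5)*40 = 410*40 = 16400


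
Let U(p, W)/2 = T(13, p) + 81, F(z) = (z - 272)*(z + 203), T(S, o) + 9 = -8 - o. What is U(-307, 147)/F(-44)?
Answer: -7/474 ≈ -0.014768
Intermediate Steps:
T(S, o) = -17 - o (T(S, o) = -9 + (-8 - o) = -17 - o)
F(z) = (-272 + z)*(203 + z)
U(p, W) = 128 - 2*p (U(p, W) = 2*((-17 - p) + 81) = 2*(64 - p) = 128 - 2*p)
U(-307, 147)/F(-44) = (128 - 2*(-307))/(-55216 + (-44)² - 69*(-44)) = (128 + 614)/(-55216 + 1936 + 3036) = 742/(-50244) = 742*(-1/50244) = -7/474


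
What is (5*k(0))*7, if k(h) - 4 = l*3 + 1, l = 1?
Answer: 280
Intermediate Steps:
k(h) = 8 (k(h) = 4 + (1*3 + 1) = 4 + (3 + 1) = 4 + 4 = 8)
(5*k(0))*7 = (5*8)*7 = 40*7 = 280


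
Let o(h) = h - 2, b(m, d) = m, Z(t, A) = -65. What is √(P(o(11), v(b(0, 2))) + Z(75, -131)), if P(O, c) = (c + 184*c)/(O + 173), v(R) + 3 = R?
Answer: I*√2254070/182 ≈ 8.2492*I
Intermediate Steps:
v(R) = -3 + R
o(h) = -2 + h
P(O, c) = 185*c/(173 + O) (P(O, c) = (185*c)/(173 + O) = 185*c/(173 + O))
√(P(o(11), v(b(0, 2))) + Z(75, -131)) = √(185*(-3 + 0)/(173 + (-2 + 11)) - 65) = √(185*(-3)/(173 + 9) - 65) = √(185*(-3)/182 - 65) = √(185*(-3)*(1/182) - 65) = √(-555/182 - 65) = √(-12385/182) = I*√2254070/182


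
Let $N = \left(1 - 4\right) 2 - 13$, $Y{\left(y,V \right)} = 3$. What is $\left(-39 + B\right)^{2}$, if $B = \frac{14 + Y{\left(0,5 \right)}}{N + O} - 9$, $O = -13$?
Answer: $\frac{2411809}{1024} \approx 2355.3$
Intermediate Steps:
$N = -19$ ($N = \left(-3\right) 2 - 13 = -6 - 13 = -19$)
$B = - \frac{305}{32}$ ($B = \frac{14 + 3}{-19 - 13} - 9 = \frac{17}{-32} - 9 = 17 \left(- \frac{1}{32}\right) - 9 = - \frac{17}{32} - 9 = - \frac{305}{32} \approx -9.5313$)
$\left(-39 + B\right)^{2} = \left(-39 - \frac{305}{32}\right)^{2} = \left(- \frac{1553}{32}\right)^{2} = \frac{2411809}{1024}$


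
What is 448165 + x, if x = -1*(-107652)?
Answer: 555817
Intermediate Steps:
x = 107652
448165 + x = 448165 + 107652 = 555817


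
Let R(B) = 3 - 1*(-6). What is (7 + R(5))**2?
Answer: 256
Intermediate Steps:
R(B) = 9 (R(B) = 3 + 6 = 9)
(7 + R(5))**2 = (7 + 9)**2 = 16**2 = 256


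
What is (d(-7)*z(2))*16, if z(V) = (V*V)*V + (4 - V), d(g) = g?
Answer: -1120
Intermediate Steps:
z(V) = 4 + V**3 - V (z(V) = V**2*V + (4 - V) = V**3 + (4 - V) = 4 + V**3 - V)
(d(-7)*z(2))*16 = -7*(4 + 2**3 - 1*2)*16 = -7*(4 + 8 - 2)*16 = -7*10*16 = -70*16 = -1120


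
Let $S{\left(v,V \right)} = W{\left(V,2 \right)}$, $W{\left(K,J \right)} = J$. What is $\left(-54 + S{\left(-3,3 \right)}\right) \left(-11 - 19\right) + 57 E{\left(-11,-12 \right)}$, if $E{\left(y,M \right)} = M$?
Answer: $876$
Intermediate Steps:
$S{\left(v,V \right)} = 2$
$\left(-54 + S{\left(-3,3 \right)}\right) \left(-11 - 19\right) + 57 E{\left(-11,-12 \right)} = \left(-54 + 2\right) \left(-11 - 19\right) + 57 \left(-12\right) = \left(-52\right) \left(-30\right) - 684 = 1560 - 684 = 876$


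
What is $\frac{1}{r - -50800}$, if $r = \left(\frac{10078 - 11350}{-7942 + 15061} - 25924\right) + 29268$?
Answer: $\frac{2373}{128483288} \approx 1.8469 \cdot 10^{-5}$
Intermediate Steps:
$r = \frac{7934888}{2373}$ ($r = \left(- \frac{1272}{7119} - 25924\right) + 29268 = \left(\left(-1272\right) \frac{1}{7119} - 25924\right) + 29268 = \left(- \frac{424}{2373} - 25924\right) + 29268 = - \frac{61518076}{2373} + 29268 = \frac{7934888}{2373} \approx 3343.8$)
$\frac{1}{r - -50800} = \frac{1}{\frac{7934888}{2373} - -50800} = \frac{1}{\frac{7934888}{2373} + 50800} = \frac{1}{\frac{128483288}{2373}} = \frac{2373}{128483288}$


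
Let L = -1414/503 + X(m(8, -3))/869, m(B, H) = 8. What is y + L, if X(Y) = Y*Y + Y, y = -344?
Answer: -151557358/437107 ≈ -346.73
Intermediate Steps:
X(Y) = Y + Y² (X(Y) = Y² + Y = Y + Y²)
L = -1192550/437107 (L = -1414/503 + (8*(1 + 8))/869 = -1414*1/503 + (8*9)*(1/869) = -1414/503 + 72*(1/869) = -1414/503 + 72/869 = -1192550/437107 ≈ -2.7283)
y + L = -344 - 1192550/437107 = -151557358/437107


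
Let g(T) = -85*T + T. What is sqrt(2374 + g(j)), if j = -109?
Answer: sqrt(11530) ≈ 107.38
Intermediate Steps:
g(T) = -84*T
sqrt(2374 + g(j)) = sqrt(2374 - 84*(-109)) = sqrt(2374 + 9156) = sqrt(11530)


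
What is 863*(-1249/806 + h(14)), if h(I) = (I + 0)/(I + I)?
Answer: -365049/403 ≈ -905.83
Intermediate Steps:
h(I) = ½ (h(I) = I/((2*I)) = I*(1/(2*I)) = ½)
863*(-1249/806 + h(14)) = 863*(-1249/806 + ½) = 863*(-423/403) = -365049/403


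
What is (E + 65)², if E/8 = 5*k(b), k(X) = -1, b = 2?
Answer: 625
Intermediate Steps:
E = -40 (E = 8*(5*(-1)) = 8*(-5) = -40)
(E + 65)² = (-40 + 65)² = 25² = 625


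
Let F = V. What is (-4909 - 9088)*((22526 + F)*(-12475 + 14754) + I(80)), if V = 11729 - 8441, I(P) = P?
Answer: -823446113442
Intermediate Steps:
V = 3288
F = 3288
(-4909 - 9088)*((22526 + F)*(-12475 + 14754) + I(80)) = (-4909 - 9088)*((22526 + 3288)*(-12475 + 14754) + 80) = -13997*(25814*2279 + 80) = -13997*(58830106 + 80) = -13997*58830186 = -823446113442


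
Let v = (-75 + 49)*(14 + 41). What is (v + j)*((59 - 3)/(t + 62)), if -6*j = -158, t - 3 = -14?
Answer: -235816/153 ≈ -1541.3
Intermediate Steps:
t = -11 (t = 3 - 14 = -11)
v = -1430 (v = -26*55 = -1430)
j = 79/3 (j = -1/6*(-158) = 79/3 ≈ 26.333)
(v + j)*((59 - 3)/(t + 62)) = (-1430 + 79/3)*((59 - 3)/(-11 + 62)) = -235816/(3*51) = -4211/3*56/51 = -235816/153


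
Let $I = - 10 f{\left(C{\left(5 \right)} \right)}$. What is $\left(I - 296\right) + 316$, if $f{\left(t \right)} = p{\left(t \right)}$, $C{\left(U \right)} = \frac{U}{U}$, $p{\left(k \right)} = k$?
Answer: $10$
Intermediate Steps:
$C{\left(U \right)} = 1$
$f{\left(t \right)} = t$
$I = -10$ ($I = \left(-10\right) 1 = -10$)
$\left(I - 296\right) + 316 = \left(-10 - 296\right) + 316 = -306 + 316 = 10$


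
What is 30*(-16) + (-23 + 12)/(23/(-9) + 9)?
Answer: -27939/58 ≈ -481.71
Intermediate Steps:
30*(-16) + (-23 + 12)/(23/(-9) + 9) = -480 - 11/(23*(-⅑) + 9) = -480 - 11/(-23/9 + 9) = -480 - 11/58/9 = -480 - 11*9/58 = -480 - 99/58 = -27939/58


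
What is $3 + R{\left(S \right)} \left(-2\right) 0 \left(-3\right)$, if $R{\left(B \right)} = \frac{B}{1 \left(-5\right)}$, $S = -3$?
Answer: $3$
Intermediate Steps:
$R{\left(B \right)} = - \frac{B}{5}$ ($R{\left(B \right)} = \frac{B}{-5} = B \left(- \frac{1}{5}\right) = - \frac{B}{5}$)
$3 + R{\left(S \right)} \left(-2\right) 0 \left(-3\right) = 3 + \left(- \frac{1}{5}\right) \left(-3\right) \left(-2\right) 0 \left(-3\right) = 3 + \frac{3 \cdot 0 \left(-3\right)}{5} = 3 + \frac{3}{5} \cdot 0 = 3 + 0 = 3$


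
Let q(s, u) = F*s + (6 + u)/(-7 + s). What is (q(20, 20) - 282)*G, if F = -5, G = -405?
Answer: 153900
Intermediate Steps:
q(s, u) = -5*s + (6 + u)/(-7 + s)
(q(20, 20) - 282)*G = ((6 + 20 - 5*20² + 35*20)/(-7 + 20) - 282)*(-405) = ((6 + 20 - 5*400 + 700)/13 - 282)*(-405) = ((6 + 20 - 2000 + 700)/13 - 282)*(-405) = ((1/13)*(-1274) - 282)*(-405) = (-98 - 282)*(-405) = -380*(-405) = 153900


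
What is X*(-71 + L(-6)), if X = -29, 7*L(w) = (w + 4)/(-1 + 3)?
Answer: 14442/7 ≈ 2063.1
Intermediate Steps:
L(w) = 2/7 + w/14 (L(w) = ((w + 4)/(-1 + 3))/7 = ((4 + w)/2)/7 = ((4 + w)*(½))/7 = (2 + w/2)/7 = 2/7 + w/14)
X*(-71 + L(-6)) = -29*(-71 + (2/7 + (1/14)*(-6))) = -29*(-71 + (2/7 - 3/7)) = -29*(-71 - ⅐) = -29*(-498/7) = 14442/7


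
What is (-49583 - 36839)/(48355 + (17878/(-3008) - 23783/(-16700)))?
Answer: -542661022400/303602338083 ≈ -1.7874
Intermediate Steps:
(-49583 - 36839)/(48355 + (17878/(-3008) - 23783/(-16700))) = -86422/(48355 + (17878*(-1/3008) - 23783*(-1/16700))) = -86422/(48355 + (-8939/1504 + 23783/16700)) = -86422/(48355 - 28377917/6279200) = -86422/303602338083/6279200 = -86422*6279200/303602338083 = -542661022400/303602338083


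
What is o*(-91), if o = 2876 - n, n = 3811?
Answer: 85085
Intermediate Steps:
o = -935 (o = 2876 - 1*3811 = 2876 - 3811 = -935)
o*(-91) = -935*(-91) = 85085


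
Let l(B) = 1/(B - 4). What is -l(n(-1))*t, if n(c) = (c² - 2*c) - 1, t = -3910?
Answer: -1955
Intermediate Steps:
n(c) = -1 + c² - 2*c
l(B) = 1/(-4 + B)
-l(n(-1))*t = -(-3910)/(-4 + (-1 + (-1)² - 2*(-1))) = -(-3910)/(-4 + (-1 + 1 + 2)) = -(-3910)/(-4 + 2) = -(-3910)/(-2) = -(-1)*(-3910)/2 = -1*1955 = -1955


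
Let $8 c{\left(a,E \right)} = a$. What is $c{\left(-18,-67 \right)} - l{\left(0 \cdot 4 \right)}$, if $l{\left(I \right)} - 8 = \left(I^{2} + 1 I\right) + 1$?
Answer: $- \frac{45}{4} \approx -11.25$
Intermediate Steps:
$c{\left(a,E \right)} = \frac{a}{8}$
$l{\left(I \right)} = 9 + I + I^{2}$ ($l{\left(I \right)} = 8 + \left(\left(I^{2} + 1 I\right) + 1\right) = 8 + \left(\left(I^{2} + I\right) + 1\right) = 8 + \left(\left(I + I^{2}\right) + 1\right) = 8 + \left(1 + I + I^{2}\right) = 9 + I + I^{2}$)
$c{\left(-18,-67 \right)} - l{\left(0 \cdot 4 \right)} = \frac{1}{8} \left(-18\right) - \left(9 + 0 \cdot 4 + \left(0 \cdot 4\right)^{2}\right) = - \frac{9}{4} - \left(9 + 0 + 0^{2}\right) = - \frac{9}{4} - \left(9 + 0 + 0\right) = - \frac{9}{4} - 9 = - \frac{45}{4}$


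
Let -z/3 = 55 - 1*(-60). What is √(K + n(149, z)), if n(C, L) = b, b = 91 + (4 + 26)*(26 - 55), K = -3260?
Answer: I*√4039 ≈ 63.553*I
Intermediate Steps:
z = -345 (z = -3*(55 - 1*(-60)) = -3*(55 + 60) = -3*115 = -345)
b = -779 (b = 91 + 30*(-29) = 91 - 870 = -779)
n(C, L) = -779
√(K + n(149, z)) = √(-3260 - 779) = √(-4039) = I*√4039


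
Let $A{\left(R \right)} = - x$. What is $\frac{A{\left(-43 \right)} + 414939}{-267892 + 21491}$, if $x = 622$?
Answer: $- \frac{414317}{246401} \approx -1.6815$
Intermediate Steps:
$A{\left(R \right)} = -622$ ($A{\left(R \right)} = \left(-1\right) 622 = -622$)
$\frac{A{\left(-43 \right)} + 414939}{-267892 + 21491} = \frac{-622 + 414939}{-267892 + 21491} = \frac{414317}{-246401} = 414317 \left(- \frac{1}{246401}\right) = - \frac{414317}{246401}$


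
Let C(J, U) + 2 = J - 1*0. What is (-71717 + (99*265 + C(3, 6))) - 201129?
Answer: -246610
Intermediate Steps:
C(J, U) = -2 + J (C(J, U) = -2 + (J - 1*0) = -2 + (J + 0) = -2 + J)
(-71717 + (99*265 + C(3, 6))) - 201129 = (-71717 + (99*265 + (-2 + 3))) - 201129 = (-71717 + (26235 + 1)) - 201129 = (-71717 + 26236) - 201129 = -45481 - 201129 = -246610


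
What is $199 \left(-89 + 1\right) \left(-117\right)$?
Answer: $2048904$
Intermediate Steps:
$199 \left(-89 + 1\right) \left(-117\right) = 199 \left(-88\right) \left(-117\right) = \left(-17512\right) \left(-117\right) = 2048904$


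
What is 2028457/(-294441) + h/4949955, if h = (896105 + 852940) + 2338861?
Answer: -2945707912963/485823233385 ≈ -6.0633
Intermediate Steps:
h = 4087906 (h = 1749045 + 2338861 = 4087906)
2028457/(-294441) + h/4949955 = 2028457/(-294441) + 4087906/4949955 = 2028457*(-1/294441) + 4087906*(1/4949955) = -2028457/294441 + 4087906/4949955 = -2945707912963/485823233385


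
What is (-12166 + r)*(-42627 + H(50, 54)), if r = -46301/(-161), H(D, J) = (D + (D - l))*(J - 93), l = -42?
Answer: 92111950125/161 ≈ 5.7212e+8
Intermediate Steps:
H(D, J) = (-93 + J)*(42 + 2*D) (H(D, J) = (D + (D - 1*(-42)))*(J - 93) = (D + (D + 42))*(-93 + J) = (D + (42 + D))*(-93 + J) = (42 + 2*D)*(-93 + J) = (-93 + J)*(42 + 2*D))
r = 46301/161 (r = -46301*(-1/161) = 46301/161 ≈ 287.58)
(-12166 + r)*(-42627 + H(50, 54)) = (-12166 + 46301/161)*(-42627 + (-3906 - 186*50 + 42*54 + 2*50*54)) = -1912425*(-42627 + (-3906 - 9300 + 2268 + 5400))/161 = -1912425*(-42627 - 5538)/161 = -1912425/161*(-48165) = 92111950125/161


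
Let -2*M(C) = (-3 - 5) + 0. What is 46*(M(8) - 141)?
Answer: -6302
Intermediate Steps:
M(C) = 4 (M(C) = -((-3 - 5) + 0)/2 = -(-8 + 0)/2 = -1/2*(-8) = 4)
46*(M(8) - 141) = 46*(4 - 141) = 46*(-137) = -6302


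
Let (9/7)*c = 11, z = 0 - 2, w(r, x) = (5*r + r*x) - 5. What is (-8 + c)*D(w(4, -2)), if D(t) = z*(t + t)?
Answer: -140/9 ≈ -15.556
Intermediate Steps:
w(r, x) = -5 + 5*r + r*x
z = -2
c = 77/9 (c = (7/9)*11 = 77/9 ≈ 8.5556)
D(t) = -4*t (D(t) = -2*(t + t) = -4*t)
(-8 + c)*D(w(4, -2)) = (-8 + 77/9)*(-4*(-5 + 5*4 + 4*(-2))) = 5*(-4*(-5 + 20 - 8))/9 = 5*(-4*7)/9 = (5/9)*(-28) = -140/9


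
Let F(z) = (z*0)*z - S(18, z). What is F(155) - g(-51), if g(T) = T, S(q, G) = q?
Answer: 33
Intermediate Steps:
F(z) = -18 (F(z) = (z*0)*z - 1*18 = 0*z - 18 = 0 - 18 = -18)
F(155) - g(-51) = -18 - 1*(-51) = -18 + 51 = 33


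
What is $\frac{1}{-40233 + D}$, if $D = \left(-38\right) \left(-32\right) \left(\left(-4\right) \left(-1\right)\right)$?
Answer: $- \frac{1}{35369} \approx -2.8273 \cdot 10^{-5}$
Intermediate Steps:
$D = 4864$ ($D = 1216 \cdot 4 = 4864$)
$\frac{1}{-40233 + D} = \frac{1}{-40233 + 4864} = \frac{1}{-35369} = - \frac{1}{35369}$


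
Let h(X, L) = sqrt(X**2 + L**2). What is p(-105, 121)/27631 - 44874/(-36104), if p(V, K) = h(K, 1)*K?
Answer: 22437/18052 + 121*sqrt(14642)/27631 ≈ 1.7728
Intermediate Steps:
h(X, L) = sqrt(L**2 + X**2)
p(V, K) = K*sqrt(1 + K**2) (p(V, K) = sqrt(1**2 + K**2)*K = sqrt(1 + K**2)*K = K*sqrt(1 + K**2))
p(-105, 121)/27631 - 44874/(-36104) = (121*sqrt(1 + 121**2))/27631 - 44874/(-36104) = (121*sqrt(1 + 14641))*(1/27631) - 44874*(-1/36104) = (121*sqrt(14642))*(1/27631) + 22437/18052 = 121*sqrt(14642)/27631 + 22437/18052 = 22437/18052 + 121*sqrt(14642)/27631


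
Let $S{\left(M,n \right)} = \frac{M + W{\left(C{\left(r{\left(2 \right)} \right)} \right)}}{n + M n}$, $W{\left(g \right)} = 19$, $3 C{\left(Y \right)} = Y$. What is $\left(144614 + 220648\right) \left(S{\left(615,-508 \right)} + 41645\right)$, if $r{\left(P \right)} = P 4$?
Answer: $\frac{1190013179275653}{78232} \approx 1.5211 \cdot 10^{10}$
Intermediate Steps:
$r{\left(P \right)} = 4 P$
$C{\left(Y \right)} = \frac{Y}{3}$
$S{\left(M,n \right)} = \frac{19 + M}{n + M n}$ ($S{\left(M,n \right)} = \frac{M + 19}{n + M n} = \frac{19 + M}{n + M n}$)
$\left(144614 + 220648\right) \left(S{\left(615,-508 \right)} + 41645\right) = \left(144614 + 220648\right) \left(\frac{19 + 615}{\left(-508\right) \left(1 + 615\right)} + 41645\right) = 365262 \left(\left(- \frac{1}{508}\right) \frac{1}{616} \cdot 634 + 41645\right) = 365262 \left(- \frac{317}{156464} + 41645\right) = 365262 \cdot \frac{6515942963}{156464} = \frac{1190013179275653}{78232}$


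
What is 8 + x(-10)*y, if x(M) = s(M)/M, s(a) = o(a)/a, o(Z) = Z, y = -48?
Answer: 64/5 ≈ 12.800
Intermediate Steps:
s(a) = 1 (s(a) = a/a = 1)
x(M) = 1/M
8 + x(-10)*y = 8 - 48/(-10) = 8 - 1/10*(-48) = 8 + 24/5 = 64/5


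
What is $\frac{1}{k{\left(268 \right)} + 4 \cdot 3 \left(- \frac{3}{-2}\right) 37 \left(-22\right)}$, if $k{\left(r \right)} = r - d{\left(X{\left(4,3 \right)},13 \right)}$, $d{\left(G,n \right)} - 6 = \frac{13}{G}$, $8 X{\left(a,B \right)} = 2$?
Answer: $- \frac{1}{14442} \approx -6.9242 \cdot 10^{-5}$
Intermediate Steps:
$X{\left(a,B \right)} = \frac{1}{4}$ ($X{\left(a,B \right)} = \frac{1}{8} \cdot 2 = \frac{1}{4}$)
$d{\left(G,n \right)} = 6 + \frac{13}{G}$
$k{\left(r \right)} = -58 + r$ ($k{\left(r \right)} = r - \left(6 + 13 \frac{1}{\frac{1}{4}}\right) = r - \left(6 + 13 \cdot 4\right) = r - \left(6 + 52\right) = r - 58 = -58 + r$)
$\frac{1}{k{\left(268 \right)} + 4 \cdot 3 \left(- \frac{3}{-2}\right) 37 \left(-22\right)} = \frac{1}{\left(-58 + 268\right) + 4 \cdot 3 \left(- \frac{3}{-2}\right) 37 \left(-22\right)} = \frac{1}{210 + 12 \left(\left(-3\right) \left(- \frac{1}{2}\right)\right) 37 \left(-22\right)} = \frac{1}{210 + 12 \cdot \frac{3}{2} \cdot 37 \left(-22\right)} = \frac{1}{210 + 18 \cdot 37 \left(-22\right)} = \frac{1}{210 + 666 \left(-22\right)} = \frac{1}{210 - 14652} = \frac{1}{-14442} = - \frac{1}{14442}$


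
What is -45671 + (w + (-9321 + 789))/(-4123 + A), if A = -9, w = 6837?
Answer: -188710877/4132 ≈ -45671.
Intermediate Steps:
-45671 + (w + (-9321 + 789))/(-4123 + A) = -45671 + (6837 + (-9321 + 789))/(-4123 - 9) = -45671 + (6837 - 8532)/(-4132) = -45671 - 1695*(-1/4132) = -45671 + 1695/4132 = -188710877/4132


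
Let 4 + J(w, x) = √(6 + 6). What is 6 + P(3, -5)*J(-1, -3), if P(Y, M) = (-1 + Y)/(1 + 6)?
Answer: 34/7 + 4*√3/7 ≈ 5.8469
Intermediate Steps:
J(w, x) = -4 + 2*√3 (J(w, x) = -4 + √(6 + 6) = -4 + √12 = -4 + 2*√3)
P(Y, M) = -⅐ + Y/7 (P(Y, M) = (-1 + Y)/7 = (-1 + Y)*(⅐) = -⅐ + Y/7)
6 + P(3, -5)*J(-1, -3) = 6 + (-⅐ + (⅐)*3)*(-4 + 2*√3) = 6 + (-⅐ + 3/7)*(-4 + 2*√3) = 6 + 2*(-4 + 2*√3)/7 = 6 + (-8/7 + 4*√3/7) = 34/7 + 4*√3/7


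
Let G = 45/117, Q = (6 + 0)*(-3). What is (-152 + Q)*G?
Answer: -850/13 ≈ -65.385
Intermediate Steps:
Q = -18 (Q = 6*(-3) = -18)
G = 5/13 (G = 45*(1/117) = 5/13 ≈ 0.38462)
(-152 + Q)*G = (-152 - 18)*(5/13) = -170*5/13 = -850/13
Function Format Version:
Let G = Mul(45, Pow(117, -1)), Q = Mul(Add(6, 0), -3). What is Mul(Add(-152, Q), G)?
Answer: Rational(-850, 13) ≈ -65.385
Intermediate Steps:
Q = -18 (Q = Mul(6, -3) = -18)
G = Rational(5, 13) (G = Mul(45, Rational(1, 117)) = Rational(5, 13) ≈ 0.38462)
Mul(Add(-152, Q), G) = Mul(Add(-152, -18), Rational(5, 13)) = Mul(-170, Rational(5, 13)) = Rational(-850, 13)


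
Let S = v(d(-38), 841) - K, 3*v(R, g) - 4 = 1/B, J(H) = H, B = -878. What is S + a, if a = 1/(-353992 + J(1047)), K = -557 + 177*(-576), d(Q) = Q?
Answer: 95299461926431/929657130 ≈ 1.0251e+5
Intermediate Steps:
v(R, g) = 3511/2634 (v(R, g) = 4/3 + (⅓)/(-878) = 4/3 + (⅓)*(-1/878) = 4/3 - 1/2634 = 3511/2634)
K = -102509 (K = -557 - 101952 = -102509)
a = -1/352945 (a = 1/(-353992 + 1047) = 1/(-352945) = -1/352945 ≈ -2.8333e-6)
S = 270012217/2634 (S = 3511/2634 - 1*(-102509) = 3511/2634 + 102509 = 270012217/2634 ≈ 1.0251e+5)
S + a = 270012217/2634 - 1/352945 = 95299461926431/929657130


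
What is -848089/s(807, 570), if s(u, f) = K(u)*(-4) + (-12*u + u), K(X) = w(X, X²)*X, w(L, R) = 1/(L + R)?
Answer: 171313978/1793155 ≈ 95.538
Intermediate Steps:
K(X) = X/(X + X²)
s(u, f) = -11*u - 4/(1 + u) (s(u, f) = -4/(1 + u) + (-12*u + u) = -4/(1 + u) - 11*u = -11*u - 4/(1 + u))
-848089/s(807, 570) = -848089*(1 + 807)/(-4 - 11*807*(1 + 807)) = -848089*808/(-4 - 11*807*808) = -848089*808/(-4 - 7172616) = -848089/((1/808)*(-7172620)) = -848089/(-1793155/202) = -848089*(-202/1793155) = 171313978/1793155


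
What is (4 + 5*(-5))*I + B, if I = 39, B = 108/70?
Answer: -28611/35 ≈ -817.46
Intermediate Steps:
B = 54/35 (B = 108*(1/70) = 54/35 ≈ 1.5429)
(4 + 5*(-5))*I + B = (4 + 5*(-5))*39 + 54/35 = (4 - 25)*39 + 54/35 = -21*39 + 54/35 = -819 + 54/35 = -28611/35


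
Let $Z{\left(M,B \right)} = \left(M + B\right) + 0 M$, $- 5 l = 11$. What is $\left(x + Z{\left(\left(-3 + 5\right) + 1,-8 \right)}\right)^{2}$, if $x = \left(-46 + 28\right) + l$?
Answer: $\frac{15876}{25} \approx 635.04$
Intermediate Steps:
$l = - \frac{11}{5}$ ($l = \left(- \frac{1}{5}\right) 11 = - \frac{11}{5} \approx -2.2$)
$Z{\left(M,B \right)} = B + M$ ($Z{\left(M,B \right)} = \left(B + M\right) + 0 = B + M$)
$x = - \frac{101}{5}$ ($x = \left(-46 + 28\right) - \frac{11}{5} = -18 - \frac{11}{5} = - \frac{101}{5} \approx -20.2$)
$\left(x + Z{\left(\left(-3 + 5\right) + 1,-8 \right)}\right)^{2} = \left(- \frac{101}{5} + \left(-8 + \left(\left(-3 + 5\right) + 1\right)\right)\right)^{2} = \left(- \frac{101}{5} + \left(-8 + \left(2 + 1\right)\right)\right)^{2} = \left(- \frac{101}{5} + \left(-8 + 3\right)\right)^{2} = \left(- \frac{101}{5} - 5\right)^{2} = \left(- \frac{126}{5}\right)^{2} = \frac{15876}{25}$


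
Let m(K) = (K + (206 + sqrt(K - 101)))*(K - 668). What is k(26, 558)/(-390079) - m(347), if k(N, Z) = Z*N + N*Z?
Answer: 69244064511/390079 + 321*sqrt(246) ≈ 1.8255e+5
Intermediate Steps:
k(N, Z) = 2*N*Z (k(N, Z) = N*Z + N*Z = 2*N*Z)
m(K) = (-668 + K)*(206 + K + sqrt(-101 + K)) (m(K) = (K + (206 + sqrt(-101 + K)))*(-668 + K) = (206 + K + sqrt(-101 + K))*(-668 + K) = (-668 + K)*(206 + K + sqrt(-101 + K)))
k(26, 558)/(-390079) - m(347) = (2*26*558)/(-390079) - (-137608 + 347**2 - 668*sqrt(-101 + 347) - 462*347 + 347*sqrt(-101 + 347)) = 29016*(-1/390079) - (-137608 + 120409 - 668*sqrt(246) - 160314 + 347*sqrt(246)) = -29016/390079 - (-177513 - 321*sqrt(246)) = -29016/390079 + (177513 + 321*sqrt(246)) = 69244064511/390079 + 321*sqrt(246)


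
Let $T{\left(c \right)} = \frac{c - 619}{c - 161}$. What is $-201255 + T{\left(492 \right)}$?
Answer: $- \frac{66615532}{331} \approx -2.0126 \cdot 10^{5}$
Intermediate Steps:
$T{\left(c \right)} = \frac{-619 + c}{-161 + c}$
$-201255 + T{\left(492 \right)} = -201255 + \frac{-619 + 492}{-161 + 492} = -201255 + \frac{1}{331} \left(-127\right) = -201255 - \frac{127}{331} = - \frac{66615532}{331}$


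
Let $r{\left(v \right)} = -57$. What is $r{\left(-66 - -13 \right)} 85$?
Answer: $-4845$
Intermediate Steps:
$r{\left(-66 - -13 \right)} 85 = \left(-57\right) 85 = -4845$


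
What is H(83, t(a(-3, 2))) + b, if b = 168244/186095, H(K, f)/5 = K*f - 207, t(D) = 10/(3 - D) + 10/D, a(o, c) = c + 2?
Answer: -1543321537/372190 ≈ -4146.6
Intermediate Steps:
a(o, c) = 2 + c
t(D) = 10/D + 10/(3 - D)
H(K, f) = -1035 + 5*K*f (H(K, f) = 5*(K*f - 207) = 5*(-207 + K*f) = -1035 + 5*K*f)
b = 168244/186095 (b = 168244*(1/186095) = 168244/186095 ≈ 0.90408)
H(83, t(a(-3, 2))) + b = (-1035 + 5*83*(-30/((2 + 2)*(-3 + (2 + 2))))) + 168244/186095 = (-1035 + 5*83*(-30/(4*(-3 + 4)))) + 168244/186095 = (-1035 + 5*83*(-30*¼/1)) + 168244/186095 = (-1035 + 5*83*(-30*¼*1)) + 168244/186095 = (-1035 + 5*83*(-15/2)) + 168244/186095 = (-1035 - 6225/2) + 168244/186095 = -8295/2 + 168244/186095 = -1543321537/372190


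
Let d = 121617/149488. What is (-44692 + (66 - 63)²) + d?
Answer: -6679450687/149488 ≈ -44682.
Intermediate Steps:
d = 121617/149488 (d = 121617*(1/149488) = 121617/149488 ≈ 0.81356)
(-44692 + (66 - 63)²) + d = (-44692 + (66 - 63)²) + 121617/149488 = (-44692 + 3²) + 121617/149488 = (-44692 + 9) + 121617/149488 = -44683 + 121617/149488 = -6679450687/149488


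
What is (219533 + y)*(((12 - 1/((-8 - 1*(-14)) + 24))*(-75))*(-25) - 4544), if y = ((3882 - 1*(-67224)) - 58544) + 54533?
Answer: 5128778118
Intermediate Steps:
y = 67095 (y = ((3882 + 67224) - 58544) + 54533 = (71106 - 58544) + 54533 = 12562 + 54533 = 67095)
(219533 + y)*(((12 - 1/((-8 - 1*(-14)) + 24))*(-75))*(-25) - 4544) = (219533 + 67095)*(((12 - 1/((-8 - 1*(-14)) + 24))*(-75))*(-25) - 4544) = 286628*(((12 - 1/((-8 + 14) + 24))*(-75))*(-25) - 4544) = 286628*(((12 - 1/(6 + 24))*(-75))*(-25) - 4544) = 286628*(((12 - 1/30)*(-75))*(-25) - 4544) = 286628*(((359/30)*(-75))*(-25) - 4544) = 286628*(-1795/2*(-25) - 4544) = 286628*(44875/2 - 4544) = 286628*(35787/2) = 5128778118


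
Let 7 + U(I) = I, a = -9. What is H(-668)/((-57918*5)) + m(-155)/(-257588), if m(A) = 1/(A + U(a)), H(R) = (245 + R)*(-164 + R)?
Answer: -2583652927223/2125954904220 ≈ -1.2153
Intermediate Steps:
H(R) = (-164 + R)*(245 + R)
U(I) = -7 + I
m(A) = 1/(-16 + A) (m(A) = 1/(A + (-7 - 9)) = 1/(A - 16) = 1/(-16 + A))
H(-668)/((-57918*5)) + m(-155)/(-257588) = (-40180 + (-668)² + 81*(-668))/((-57918*5)) + 1/(-16 - 155*(-257588)) = (-40180 + 446224 - 54108)/(-289590) - 1/257588/(-171) = 351936*(-1/289590) - 1/171*(-1/257588) = -58656/48265 + 1/44047548 = -2583652927223/2125954904220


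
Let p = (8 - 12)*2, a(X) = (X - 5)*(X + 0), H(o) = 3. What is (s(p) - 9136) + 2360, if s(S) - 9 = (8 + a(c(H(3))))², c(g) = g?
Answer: -6763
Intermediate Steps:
a(X) = X*(-5 + X) (a(X) = (-5 + X)*X = X*(-5 + X))
p = -8 (p = -4*2 = -8)
s(S) = 13 (s(S) = 9 + (8 + 3*(-5 + 3))² = 9 + (8 + 3*(-2))² = 9 + (8 - 6)² = 9 + 2² = 9 + 4 = 13)
(s(p) - 9136) + 2360 = (13 - 9136) + 2360 = -9123 + 2360 = -6763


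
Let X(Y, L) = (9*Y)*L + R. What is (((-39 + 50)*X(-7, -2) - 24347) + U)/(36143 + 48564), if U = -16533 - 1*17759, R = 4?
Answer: -57209/84707 ≈ -0.67537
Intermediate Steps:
X(Y, L) = 4 + 9*L*Y (X(Y, L) = (9*Y)*L + 4 = 9*L*Y + 4 = 4 + 9*L*Y)
U = -34292 (U = -16533 - 17759 = -34292)
(((-39 + 50)*X(-7, -2) - 24347) + U)/(36143 + 48564) = (((-39 + 50)*(4 + 9*(-2)*(-7)) - 24347) - 34292)/(36143 + 48564) = ((11*(4 + 126) - 24347) - 34292)/84707 = ((11*130 - 24347) - 34292)*(1/84707) = ((1430 - 24347) - 34292)*(1/84707) = (-22917 - 34292)*(1/84707) = -57209*1/84707 = -57209/84707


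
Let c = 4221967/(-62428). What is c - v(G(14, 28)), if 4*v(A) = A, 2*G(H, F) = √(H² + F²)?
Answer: -4221967/62428 - 7*√5/4 ≈ -71.542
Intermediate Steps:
G(H, F) = √(F² + H²)/2 (G(H, F) = √(H² + F²)/2 = √(F² + H²)/2)
v(A) = A/4
c = -4221967/62428 (c = 4221967*(-1/62428) = -4221967/62428 ≈ -67.629)
c - v(G(14, 28)) = -4221967/62428 - √(28² + 14²)/2/4 = -4221967/62428 - √(784 + 196)/2/4 = -4221967/62428 - √980/2/4 = -4221967/62428 - (14*√5)/2/4 = -4221967/62428 - 7*√5/4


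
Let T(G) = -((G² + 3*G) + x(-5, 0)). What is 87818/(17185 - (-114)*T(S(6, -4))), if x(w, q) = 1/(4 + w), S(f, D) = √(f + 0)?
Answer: 1459096070/275356441 + 30033756*√6/275356441 ≈ 5.5661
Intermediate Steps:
S(f, D) = √f
T(G) = 1 - G² - 3*G (T(G) = -((G² + 3*G) + 1/(4 - 5)) = -((G² + 3*G) + 1/(-1)) = -((G² + 3*G) - 1) = -(-1 + G² + 3*G) = 1 - G² - 3*G)
87818/(17185 - (-114)*T(S(6, -4))) = 87818/(17185 - (-114)*(1 - (√6)² - 3*√6)) = 87818/(17185 - (-114)*(1 - 1*6 - 3*√6)) = 87818/(17185 - (-114)*(1 - 6 - 3*√6)) = 87818/(17185 - (-114)*(-5 - 3*√6)) = 87818/(17185 - (570 + 342*√6)) = 87818/(17185 + (-570 - 342*√6)) = 87818/(16615 - 342*√6)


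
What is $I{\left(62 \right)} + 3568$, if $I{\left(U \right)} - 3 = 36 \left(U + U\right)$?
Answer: $8035$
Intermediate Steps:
$I{\left(U \right)} = 3 + 72 U$ ($I{\left(U \right)} = 3 + 36 \left(U + U\right) = 3 + 36 \cdot 2 U = 3 + 72 U$)
$I{\left(62 \right)} + 3568 = \left(3 + 72 \cdot 62\right) + 3568 = \left(3 + 4464\right) + 3568 = 4467 + 3568 = 8035$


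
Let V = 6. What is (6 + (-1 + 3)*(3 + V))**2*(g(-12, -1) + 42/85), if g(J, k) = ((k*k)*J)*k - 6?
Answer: 317952/85 ≈ 3740.6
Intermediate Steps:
g(J, k) = -6 + J*k**3 (g(J, k) = (k**2*J)*k - 6 = (J*k**2)*k - 6 = J*k**3 - 6 = -6 + J*k**3)
(6 + (-1 + 3)*(3 + V))**2*(g(-12, -1) + 42/85) = (6 + (-1 + 3)*(3 + 6))**2*((-6 - 12*(-1)**3) + 42/85) = (6 + 2*9)**2*((-6 - 12*(-1)) + 42*(1/85)) = (6 + 18)**2*((-6 + 12) + 42/85) = 24**2*(6 + 42/85) = 576*(552/85) = 317952/85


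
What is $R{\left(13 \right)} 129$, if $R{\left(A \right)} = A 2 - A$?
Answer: $1677$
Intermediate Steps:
$R{\left(A \right)} = A$ ($R{\left(A \right)} = 2 A - A = A$)
$R{\left(13 \right)} 129 = 13 \cdot 129 = 1677$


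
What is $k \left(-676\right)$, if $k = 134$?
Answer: $-90584$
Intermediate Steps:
$k \left(-676\right) = 134 \left(-676\right) = -90584$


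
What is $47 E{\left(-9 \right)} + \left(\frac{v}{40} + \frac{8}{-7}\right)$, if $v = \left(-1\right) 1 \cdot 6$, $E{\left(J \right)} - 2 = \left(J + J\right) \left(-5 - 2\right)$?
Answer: $\frac{842059}{140} \approx 6014.7$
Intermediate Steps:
$E{\left(J \right)} = 2 - 14 J$ ($E{\left(J \right)} = 2 + \left(J + J\right) \left(-5 - 2\right) = 2 + 2 J \left(-7\right) = 2 - 14 J$)
$v = -6$ ($v = \left(-1\right) 6 = -6$)
$47 E{\left(-9 \right)} + \left(\frac{v}{40} + \frac{8}{-7}\right) = 47 \left(2 - -126\right) + \left(- \frac{6}{40} + \frac{8}{-7}\right) = 47 \left(2 + 126\right) + \left(\left(-6\right) \frac{1}{40} + 8 \left(- \frac{1}{7}\right)\right) = 47 \cdot 128 - \frac{181}{140} = 6016 - \frac{181}{140} = \frac{842059}{140}$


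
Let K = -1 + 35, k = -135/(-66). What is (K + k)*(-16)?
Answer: -6344/11 ≈ -576.73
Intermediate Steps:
k = 45/22 (k = -135*(-1/66) = 45/22 ≈ 2.0455)
K = 34
(K + k)*(-16) = (34 + 45/22)*(-16) = (793/22)*(-16) = -6344/11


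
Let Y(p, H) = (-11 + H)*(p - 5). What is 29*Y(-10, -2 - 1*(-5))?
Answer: 3480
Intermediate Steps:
Y(p, H) = (-11 + H)*(-5 + p)
29*Y(-10, -2 - 1*(-5)) = 29*(55 - 11*(-10) - 5*(-2 - 1*(-5)) + (-2 - 1*(-5))*(-10)) = 29*(55 + 110 - 5*(-2 + 5) + (-2 + 5)*(-10)) = 29*(55 + 110 - 5*3 + 3*(-10)) = 29*(55 + 110 - 15 - 30) = 29*120 = 3480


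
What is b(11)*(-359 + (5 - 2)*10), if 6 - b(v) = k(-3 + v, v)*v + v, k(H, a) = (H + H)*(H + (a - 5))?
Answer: 812301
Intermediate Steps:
k(H, a) = 2*H*(-5 + H + a) (k(H, a) = (2*H)*(H + (-5 + a)) = (2*H)*(-5 + H + a) = 2*H*(-5 + H + a))
b(v) = 6 - v - 2*v*(-8 + 2*v)*(-3 + v) (b(v) = 6 - ((2*(-3 + v)*(-5 + (-3 + v) + v))*v + v) = 6 - ((2*(-3 + v)*(-8 + 2*v))*v + v) = 6 - ((2*(-8 + 2*v)*(-3 + v))*v + v) = 6 - (2*v*(-8 + 2*v)*(-3 + v) + v) = 6 - (v + 2*v*(-8 + 2*v)*(-3 + v)) = 6 + (-v - 2*v*(-8 + 2*v)*(-3 + v)) = 6 - v - 2*v*(-8 + 2*v)*(-3 + v))
b(11)*(-359 + (5 - 2)*10) = (6 - 1*11 - 4*11*(-4 + 11)*(-3 + 11))*(-359 + (5 - 2)*10) = (6 - 11 - 4*11*7*8)*(-359 + 3*10) = (6 - 11 - 2464)*(-359 + 30) = -2469*(-329) = 812301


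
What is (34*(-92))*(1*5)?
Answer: -15640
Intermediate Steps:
(34*(-92))*(1*5) = -3128*5 = -15640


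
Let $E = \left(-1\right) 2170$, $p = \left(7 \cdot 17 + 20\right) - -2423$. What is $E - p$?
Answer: $-4732$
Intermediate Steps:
$p = 2562$ ($p = \left(119 + 20\right) + 2423 = 139 + 2423 = 2562$)
$E = -2170$
$E - p = -2170 - 2562 = -4732$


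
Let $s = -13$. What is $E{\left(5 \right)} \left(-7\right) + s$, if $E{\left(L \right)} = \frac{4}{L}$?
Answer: $- \frac{93}{5} \approx -18.6$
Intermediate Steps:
$E{\left(5 \right)} \left(-7\right) + s = \frac{4}{5} \left(-7\right) - 13 = - \frac{28}{5} - 13 = - \frac{93}{5}$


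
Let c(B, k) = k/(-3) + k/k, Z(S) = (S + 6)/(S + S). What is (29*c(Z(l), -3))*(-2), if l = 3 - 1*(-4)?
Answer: -116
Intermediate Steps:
l = 7 (l = 3 + 4 = 7)
Z(S) = (6 + S)/(2*S) (Z(S) = (6 + S)/((2*S)) = (6 + S)*(1/(2*S)) = (6 + S)/(2*S))
c(B, k) = 1 - k/3 (c(B, k) = k*(-⅓) + 1 = -k/3 + 1 = 1 - k/3)
(29*c(Z(l), -3))*(-2) = (29*(1 - ⅓*(-3)))*(-2) = (29*(1 + 1))*(-2) = (29*2)*(-2) = 58*(-2) = -116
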